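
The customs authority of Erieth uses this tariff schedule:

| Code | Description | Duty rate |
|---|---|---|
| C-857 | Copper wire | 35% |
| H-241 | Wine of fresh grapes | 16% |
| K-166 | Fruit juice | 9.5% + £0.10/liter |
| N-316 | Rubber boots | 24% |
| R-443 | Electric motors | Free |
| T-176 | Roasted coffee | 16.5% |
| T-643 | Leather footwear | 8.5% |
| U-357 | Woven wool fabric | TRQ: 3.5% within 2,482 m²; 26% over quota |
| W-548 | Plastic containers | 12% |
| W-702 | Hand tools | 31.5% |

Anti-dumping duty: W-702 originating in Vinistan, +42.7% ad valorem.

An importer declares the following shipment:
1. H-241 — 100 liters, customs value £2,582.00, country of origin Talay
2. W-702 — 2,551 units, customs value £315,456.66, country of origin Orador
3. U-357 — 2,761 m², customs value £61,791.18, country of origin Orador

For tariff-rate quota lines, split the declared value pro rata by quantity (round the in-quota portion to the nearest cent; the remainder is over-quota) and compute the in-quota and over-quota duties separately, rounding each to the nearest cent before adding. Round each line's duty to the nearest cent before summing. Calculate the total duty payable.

Line 1 (H-241, Talay, 100 liters, £2,582.00):
Base rate for H-241 is 16%.
Duty = £2,582.00 × 16% = £413.12.
Line 2 (W-702, Orador, 2,551 units, £315,456.66):
Base rate for W-702 is 31.5%.
The additional-duty order on W-702 targets Vinistan, not Orador; it does not apply.
Duty = £315,456.66 × 31.5% = £99,368.85.
Line 3 (U-357, Orador, 2,761 m², £61,791.18):
Code U-357 is under a tariff-rate quota (threshold 2,482 m²). In-quota: 2,482 m² at 3.5%; over-quota: 279 m² at 26%.
Pro-rata value split: in-quota = £61,791.18 × 2,482/2,761 = £55,547.16; over-quota = £61,791.18 − £55,547.16 = £6,244.02.
In-quota duty = £55,547.16 × 3.5% = £1,944.15. Over-quota duty = £6,244.02 × 26% = £1,623.45.
Line duty = £1,944.15 + £1,623.45 = £3,567.60.
Total = £413.12 + £99,368.85 + £3,567.60 = £103,349.57.

£103,349.57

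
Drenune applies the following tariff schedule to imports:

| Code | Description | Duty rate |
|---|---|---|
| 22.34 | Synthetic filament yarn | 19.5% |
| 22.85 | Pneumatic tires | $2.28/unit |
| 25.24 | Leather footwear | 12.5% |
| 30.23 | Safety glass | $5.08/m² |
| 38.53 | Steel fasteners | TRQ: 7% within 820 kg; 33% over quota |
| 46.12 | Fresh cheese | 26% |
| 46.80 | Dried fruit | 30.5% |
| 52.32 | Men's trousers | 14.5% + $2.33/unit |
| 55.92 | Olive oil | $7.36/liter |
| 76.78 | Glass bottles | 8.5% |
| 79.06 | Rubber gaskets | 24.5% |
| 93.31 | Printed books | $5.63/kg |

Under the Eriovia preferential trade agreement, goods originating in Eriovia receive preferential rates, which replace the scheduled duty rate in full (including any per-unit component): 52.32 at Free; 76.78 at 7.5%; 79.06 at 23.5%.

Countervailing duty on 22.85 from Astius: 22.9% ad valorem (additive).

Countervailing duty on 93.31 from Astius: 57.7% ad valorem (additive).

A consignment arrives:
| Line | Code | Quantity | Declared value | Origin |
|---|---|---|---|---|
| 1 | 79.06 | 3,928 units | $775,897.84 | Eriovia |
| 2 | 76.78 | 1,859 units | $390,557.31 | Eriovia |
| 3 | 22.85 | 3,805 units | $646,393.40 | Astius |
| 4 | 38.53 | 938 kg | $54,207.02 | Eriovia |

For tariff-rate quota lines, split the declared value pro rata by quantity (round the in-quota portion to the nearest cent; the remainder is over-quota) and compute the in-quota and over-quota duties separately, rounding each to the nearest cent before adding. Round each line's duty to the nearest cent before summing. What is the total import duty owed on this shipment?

Line 1 (79.06, Eriovia, 3,928 units, $775,897.84):
Base rate for 79.06 is 24.5%.
Origin Eriovia qualifies under the Drenune–Eriovia agreement and 79.06 is covered: preferential rate 23.5% applies instead.
Duty = $775,897.84 × 23.5% = $182,335.99.
Line 2 (76.78, Eriovia, 1,859 units, $390,557.31):
Base rate for 76.78 is 8.5%.
Origin Eriovia qualifies under the Drenune–Eriovia agreement and 76.78 is covered: preferential rate 7.5% applies instead.
Duty = $390,557.31 × 7.5% = $29,291.80.
Line 3 (22.85, Astius, 3,805 units, $646,393.40):
Base rate for 22.85 is $2.28/unit.
Additional duty on 22.85 from Astius: +22.9% ad valorem. Applied ad valorem rate = 22.9%.
Duty = $646,393.40 × 22.9% + 3,805 × $2.28 = $156,699.49.
Line 4 (38.53, Eriovia, 938 kg, $54,207.02):
Code 38.53 is under a tariff-rate quota (threshold 820 kg). In-quota: 820 kg at 7%; over-quota: 118 kg at 33%.
Pro-rata value split: in-quota = $54,207.02 × 820/938 = $47,387.80; over-quota = $54,207.02 − $47,387.80 = $6,819.22.
In-quota duty = $47,387.80 × 7% = $3,317.15. Over-quota duty = $6,819.22 × 33% = $2,250.34.
Line duty = $3,317.15 + $2,250.34 = $5,567.49.
Total = $182,335.99 + $29,291.80 + $156,699.49 + $5,567.49 = $373,894.77.

$373,894.77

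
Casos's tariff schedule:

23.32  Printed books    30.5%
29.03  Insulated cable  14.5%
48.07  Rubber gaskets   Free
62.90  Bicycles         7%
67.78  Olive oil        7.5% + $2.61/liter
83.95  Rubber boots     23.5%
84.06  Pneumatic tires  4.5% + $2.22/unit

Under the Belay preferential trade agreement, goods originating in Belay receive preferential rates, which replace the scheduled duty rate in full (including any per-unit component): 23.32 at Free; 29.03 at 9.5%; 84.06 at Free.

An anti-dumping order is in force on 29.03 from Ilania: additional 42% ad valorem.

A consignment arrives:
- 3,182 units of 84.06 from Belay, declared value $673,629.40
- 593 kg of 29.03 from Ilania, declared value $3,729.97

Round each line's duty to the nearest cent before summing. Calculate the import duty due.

Line 1 (84.06, Belay, 3,182 units, $673,629.40):
Base rate for 84.06 is 4.5% + $2.22/unit.
Origin Belay qualifies under the Casos–Belay agreement and 84.06 is covered: preferential rate Free applies instead.
Duty = $673,629.40 × 0% = $0.00.
Line 2 (29.03, Ilania, 593 kg, $3,729.97):
Base rate for 29.03 is 14.5%.
29.03 has an FTA preferential rate, but origin Ilania is not Belay; base rate stands.
Additional duty on 29.03 from Ilania: +42%. Applied ad valorem rate: 14.5% + 42% = 56.5%.
Duty = $3,729.97 × 56.5% = $2,107.43.
Total = $0.00 + $2,107.43 = $2,107.43.

$2,107.43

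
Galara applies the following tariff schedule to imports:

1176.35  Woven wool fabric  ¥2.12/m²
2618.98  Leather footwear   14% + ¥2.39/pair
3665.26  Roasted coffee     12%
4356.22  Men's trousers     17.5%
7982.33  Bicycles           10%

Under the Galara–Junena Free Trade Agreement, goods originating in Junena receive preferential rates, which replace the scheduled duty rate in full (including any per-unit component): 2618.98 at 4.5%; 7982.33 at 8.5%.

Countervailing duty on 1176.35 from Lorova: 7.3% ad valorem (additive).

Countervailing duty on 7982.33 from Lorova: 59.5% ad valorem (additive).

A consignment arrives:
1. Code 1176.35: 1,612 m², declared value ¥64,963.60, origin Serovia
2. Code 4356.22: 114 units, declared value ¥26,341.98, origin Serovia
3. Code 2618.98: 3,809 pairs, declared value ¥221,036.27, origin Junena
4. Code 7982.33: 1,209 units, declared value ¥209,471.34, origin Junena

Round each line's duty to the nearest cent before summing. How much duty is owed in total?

¥35,778.98

Line 1 (1176.35, Serovia, 1,612 m², ¥64,963.60):
Base rate for 1176.35 is ¥2.12/m².
The additional-duty order on 1176.35 targets Lorova, not Serovia; it does not apply.
Duty = 1,612 × ¥2.12 = ¥3,417.44.
Line 2 (4356.22, Serovia, 114 units, ¥26,341.98):
Base rate for 4356.22 is 17.5%.
Duty = ¥26,341.98 × 17.5% = ¥4,609.85.
Line 3 (2618.98, Junena, 3,809 pairs, ¥221,036.27):
Base rate for 2618.98 is 14% + ¥2.39/pair.
Origin Junena qualifies under the Galara–Junena agreement and 2618.98 is covered: preferential rate 4.5% applies instead.
Duty = ¥221,036.27 × 4.5% = ¥9,946.63.
Line 4 (7982.33, Junena, 1,209 units, ¥209,471.34):
Base rate for 7982.33 is 10%.
Origin Junena qualifies under the Galara–Junena agreement and 7982.33 is covered: preferential rate 8.5% applies instead.
The additional-duty order on 7982.33 targets Lorova, not Junena; it does not apply.
Duty = ¥209,471.34 × 8.5% = ¥17,805.06.
Total = ¥3,417.44 + ¥4,609.85 + ¥9,946.63 + ¥17,805.06 = ¥35,778.98.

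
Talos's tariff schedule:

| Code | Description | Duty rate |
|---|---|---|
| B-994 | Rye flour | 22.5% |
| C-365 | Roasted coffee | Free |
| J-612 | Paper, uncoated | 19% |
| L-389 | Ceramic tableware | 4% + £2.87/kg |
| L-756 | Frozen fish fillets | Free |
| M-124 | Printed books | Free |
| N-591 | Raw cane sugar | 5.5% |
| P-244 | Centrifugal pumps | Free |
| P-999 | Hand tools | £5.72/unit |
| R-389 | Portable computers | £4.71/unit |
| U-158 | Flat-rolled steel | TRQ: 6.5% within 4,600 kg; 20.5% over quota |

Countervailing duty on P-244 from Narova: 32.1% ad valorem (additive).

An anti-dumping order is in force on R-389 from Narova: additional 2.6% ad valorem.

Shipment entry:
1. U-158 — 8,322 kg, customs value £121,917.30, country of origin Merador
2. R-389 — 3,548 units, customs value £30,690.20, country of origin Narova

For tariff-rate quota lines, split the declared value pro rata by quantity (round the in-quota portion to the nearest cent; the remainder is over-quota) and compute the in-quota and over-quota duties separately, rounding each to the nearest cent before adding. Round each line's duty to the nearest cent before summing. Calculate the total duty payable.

Line 1 (U-158, Merador, 8,322 kg, £121,917.30):
Code U-158 is under a tariff-rate quota (threshold 4,600 kg). In-quota: 4,600 kg at 6.5%; over-quota: 3,722 kg at 20.5%.
Pro-rata value split: in-quota = £121,917.30 × 4,600/8,322 = £67,390.00; over-quota = £121,917.30 − £67,390.00 = £54,527.30.
In-quota duty = £67,390.00 × 6.5% = £4,380.35. Over-quota duty = £54,527.30 × 20.5% = £11,178.10.
Line duty = £4,380.35 + £11,178.10 = £15,558.45.
Line 2 (R-389, Narova, 3,548 units, £30,690.20):
Base rate for R-389 is £4.71/unit.
Additional duty on R-389 from Narova: +2.6% ad valorem. Applied ad valorem rate = 2.6%.
Duty = £30,690.20 × 2.6% + 3,548 × £4.71 = £17,509.03.
Total = £15,558.45 + £17,509.03 = £33,067.48.

£33,067.48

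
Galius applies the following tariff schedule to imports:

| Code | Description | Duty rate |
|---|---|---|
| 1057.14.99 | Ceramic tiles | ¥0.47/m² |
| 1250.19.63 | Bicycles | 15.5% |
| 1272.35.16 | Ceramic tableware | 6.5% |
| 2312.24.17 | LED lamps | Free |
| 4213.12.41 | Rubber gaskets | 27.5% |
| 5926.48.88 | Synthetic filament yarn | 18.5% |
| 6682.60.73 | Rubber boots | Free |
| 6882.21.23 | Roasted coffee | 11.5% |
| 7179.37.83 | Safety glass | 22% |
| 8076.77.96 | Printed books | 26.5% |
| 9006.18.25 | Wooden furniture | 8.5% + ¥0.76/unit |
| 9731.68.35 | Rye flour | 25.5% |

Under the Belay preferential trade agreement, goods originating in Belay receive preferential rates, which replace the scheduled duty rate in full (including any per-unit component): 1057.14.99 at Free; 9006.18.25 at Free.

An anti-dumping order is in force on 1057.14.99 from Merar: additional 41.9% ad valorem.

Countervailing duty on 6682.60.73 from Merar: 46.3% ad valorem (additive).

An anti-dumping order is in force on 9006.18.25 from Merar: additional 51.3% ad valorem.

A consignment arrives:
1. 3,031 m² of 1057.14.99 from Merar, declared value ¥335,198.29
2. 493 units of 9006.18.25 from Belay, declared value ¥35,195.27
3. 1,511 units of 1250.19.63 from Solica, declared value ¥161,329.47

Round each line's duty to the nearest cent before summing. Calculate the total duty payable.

Line 1 (1057.14.99, Merar, 3,031 m², ¥335,198.29):
Base rate for 1057.14.99 is ¥0.47/m².
1057.14.99 has an FTA preferential rate, but origin Merar is not Belay; base rate stands.
Additional duty on 1057.14.99 from Merar: +41.9% ad valorem. Applied ad valorem rate = 41.9%.
Duty = ¥335,198.29 × 41.9% + 3,031 × ¥0.47 = ¥141,872.65.
Line 2 (9006.18.25, Belay, 493 units, ¥35,195.27):
Base rate for 9006.18.25 is 8.5% + ¥0.76/unit.
Origin Belay qualifies under the Galius–Belay agreement and 9006.18.25 is covered: preferential rate Free applies instead.
The additional-duty order on 9006.18.25 targets Merar, not Belay; it does not apply.
Duty = ¥35,195.27 × 0% = ¥0.00.
Line 3 (1250.19.63, Solica, 1,511 units, ¥161,329.47):
Base rate for 1250.19.63 is 15.5%.
Duty = ¥161,329.47 × 15.5% = ¥25,006.07.
Total = ¥141,872.65 + ¥0.00 + ¥25,006.07 = ¥166,878.72.

¥166,878.72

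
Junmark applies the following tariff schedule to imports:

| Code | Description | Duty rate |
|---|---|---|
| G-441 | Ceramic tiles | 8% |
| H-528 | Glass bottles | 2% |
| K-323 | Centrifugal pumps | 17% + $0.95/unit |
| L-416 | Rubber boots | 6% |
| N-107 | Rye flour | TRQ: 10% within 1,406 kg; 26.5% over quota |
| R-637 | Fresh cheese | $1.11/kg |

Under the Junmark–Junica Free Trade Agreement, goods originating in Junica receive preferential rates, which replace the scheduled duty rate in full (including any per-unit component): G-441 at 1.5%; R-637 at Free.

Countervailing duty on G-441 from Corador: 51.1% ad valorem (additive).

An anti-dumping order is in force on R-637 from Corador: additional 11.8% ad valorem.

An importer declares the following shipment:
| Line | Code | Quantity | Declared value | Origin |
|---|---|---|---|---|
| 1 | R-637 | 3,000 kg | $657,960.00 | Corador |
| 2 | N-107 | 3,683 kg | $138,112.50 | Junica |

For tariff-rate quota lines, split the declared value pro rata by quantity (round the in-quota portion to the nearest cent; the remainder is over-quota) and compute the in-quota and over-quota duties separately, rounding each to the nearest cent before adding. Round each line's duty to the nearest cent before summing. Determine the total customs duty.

Line 1 (R-637, Corador, 3,000 kg, $657,960.00):
Base rate for R-637 is $1.11/kg.
R-637 has an FTA preferential rate, but origin Corador is not Junica; base rate stands.
Additional duty on R-637 from Corador: +11.8% ad valorem. Applied ad valorem rate = 11.8%.
Duty = $657,960.00 × 11.8% + 3,000 × $1.11 = $80,969.28.
Line 2 (N-107, Junica, 3,683 kg, $138,112.50):
Code N-107 is under a tariff-rate quota (threshold 1,406 kg). In-quota: 1,406 kg at 10%; over-quota: 2,277 kg at 26.5%.
Pro-rata value split: in-quota = $138,112.50 × 1,406/3,683 = $52,725.00; over-quota = $138,112.50 − $52,725.00 = $85,387.50.
In-quota duty = $52,725.00 × 10% = $5,272.50. Over-quota duty = $85,387.50 × 26.5% = $22,627.69.
Line duty = $5,272.50 + $22,627.69 = $27,900.19.
Total = $80,969.28 + $27,900.19 = $108,869.47.

$108,869.47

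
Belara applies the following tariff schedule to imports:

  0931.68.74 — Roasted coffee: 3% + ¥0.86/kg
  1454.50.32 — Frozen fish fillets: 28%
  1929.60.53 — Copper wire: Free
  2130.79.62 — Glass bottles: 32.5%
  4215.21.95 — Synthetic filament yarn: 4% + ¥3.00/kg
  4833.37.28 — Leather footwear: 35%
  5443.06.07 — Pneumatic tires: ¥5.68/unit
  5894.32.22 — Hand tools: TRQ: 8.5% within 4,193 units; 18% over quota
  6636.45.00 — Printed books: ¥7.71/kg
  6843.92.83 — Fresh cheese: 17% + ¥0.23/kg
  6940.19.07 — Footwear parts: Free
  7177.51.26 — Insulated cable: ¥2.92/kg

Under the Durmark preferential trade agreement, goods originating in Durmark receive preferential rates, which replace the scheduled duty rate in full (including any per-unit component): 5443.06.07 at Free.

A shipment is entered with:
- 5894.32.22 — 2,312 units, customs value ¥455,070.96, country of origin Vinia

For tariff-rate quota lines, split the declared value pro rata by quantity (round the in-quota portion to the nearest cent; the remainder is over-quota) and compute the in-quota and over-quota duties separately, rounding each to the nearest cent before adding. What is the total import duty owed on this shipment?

¥38,681.03

Line 1 (5894.32.22, Vinia, 2,312 units, ¥455,070.96):
Code 5894.32.22 is under a tariff-rate quota (threshold 4,193 units). Quantity 2,312 units is within the quota, so the in-quota rate 8.5% applies to the full value.
Duty = ¥455,070.96 × 8.5% = ¥38,681.03.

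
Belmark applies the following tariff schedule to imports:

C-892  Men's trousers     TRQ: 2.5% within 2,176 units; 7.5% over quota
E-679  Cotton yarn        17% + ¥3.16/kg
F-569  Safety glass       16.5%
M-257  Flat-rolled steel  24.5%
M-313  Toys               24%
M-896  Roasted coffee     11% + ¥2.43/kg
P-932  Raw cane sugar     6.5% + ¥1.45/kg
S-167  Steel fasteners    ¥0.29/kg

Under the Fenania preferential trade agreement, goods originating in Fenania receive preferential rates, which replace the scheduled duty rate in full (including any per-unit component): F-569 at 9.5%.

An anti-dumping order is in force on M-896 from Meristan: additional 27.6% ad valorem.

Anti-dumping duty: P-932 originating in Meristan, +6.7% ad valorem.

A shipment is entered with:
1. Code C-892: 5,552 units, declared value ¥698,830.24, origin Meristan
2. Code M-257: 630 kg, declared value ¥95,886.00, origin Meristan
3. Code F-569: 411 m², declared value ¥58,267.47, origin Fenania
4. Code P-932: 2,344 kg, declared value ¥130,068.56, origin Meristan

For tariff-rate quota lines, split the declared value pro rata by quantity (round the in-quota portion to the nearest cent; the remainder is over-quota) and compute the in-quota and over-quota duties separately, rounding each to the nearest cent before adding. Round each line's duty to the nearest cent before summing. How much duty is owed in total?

Line 1 (C-892, Meristan, 5,552 units, ¥698,830.24):
Code C-892 is under a tariff-rate quota (threshold 2,176 units). In-quota: 2,176 units at 2.5%; over-quota: 3,376 units at 7.5%.
Pro-rata value split: in-quota = ¥698,830.24 × 2,176/5,552 = ¥273,893.12; over-quota = ¥698,830.24 − ¥273,893.12 = ¥424,937.12.
In-quota duty = ¥273,893.12 × 2.5% = ¥6,847.33. Over-quota duty = ¥424,937.12 × 7.5% = ¥31,870.28.
Line duty = ¥6,847.33 + ¥31,870.28 = ¥38,717.61.
Line 2 (M-257, Meristan, 630 kg, ¥95,886.00):
Base rate for M-257 is 24.5%.
Duty = ¥95,886.00 × 24.5% = ¥23,492.07.
Line 3 (F-569, Fenania, 411 m², ¥58,267.47):
Base rate for F-569 is 16.5%.
Origin Fenania qualifies under the Belmark–Fenania agreement and F-569 is covered: preferential rate 9.5% applies instead.
Duty = ¥58,267.47 × 9.5% = ¥5,535.41.
Line 4 (P-932, Meristan, 2,344 kg, ¥130,068.56):
Base rate for P-932 is 6.5% + ¥1.45/kg.
Additional duty on P-932 from Meristan: +6.7%. Applied ad valorem rate: 6.5% + 6.7% = 13.2%.
Duty = ¥130,068.56 × 13.2% + 2,344 × ¥1.45 = ¥20,567.85.
Total = ¥38,717.61 + ¥23,492.07 + ¥5,535.41 + ¥20,567.85 = ¥88,312.94.

¥88,312.94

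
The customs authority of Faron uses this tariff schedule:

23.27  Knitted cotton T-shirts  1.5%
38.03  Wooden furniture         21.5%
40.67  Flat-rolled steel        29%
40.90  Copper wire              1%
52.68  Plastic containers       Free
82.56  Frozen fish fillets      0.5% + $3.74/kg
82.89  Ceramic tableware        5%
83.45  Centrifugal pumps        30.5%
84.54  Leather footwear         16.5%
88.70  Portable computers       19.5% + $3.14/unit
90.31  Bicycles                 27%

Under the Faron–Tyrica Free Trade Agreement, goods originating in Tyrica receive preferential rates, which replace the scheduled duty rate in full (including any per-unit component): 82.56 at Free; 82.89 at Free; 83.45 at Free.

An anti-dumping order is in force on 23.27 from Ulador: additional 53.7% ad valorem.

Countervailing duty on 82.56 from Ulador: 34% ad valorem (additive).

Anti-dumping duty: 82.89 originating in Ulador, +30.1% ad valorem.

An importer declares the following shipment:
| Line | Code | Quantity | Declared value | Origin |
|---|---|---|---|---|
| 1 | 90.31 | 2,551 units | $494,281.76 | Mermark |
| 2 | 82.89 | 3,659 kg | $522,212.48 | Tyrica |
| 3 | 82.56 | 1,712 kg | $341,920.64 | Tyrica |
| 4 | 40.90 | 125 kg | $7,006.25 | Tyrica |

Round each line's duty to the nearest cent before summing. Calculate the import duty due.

Line 1 (90.31, Mermark, 2,551 units, $494,281.76):
Base rate for 90.31 is 27%.
Duty = $494,281.76 × 27% = $133,456.08.
Line 2 (82.89, Tyrica, 3,659 kg, $522,212.48):
Base rate for 82.89 is 5%.
Origin Tyrica qualifies under the Faron–Tyrica agreement and 82.89 is covered: preferential rate Free applies instead.
The additional-duty order on 82.89 targets Ulador, not Tyrica; it does not apply.
Duty = $522,212.48 × 0% = $0.00.
Line 3 (82.56, Tyrica, 1,712 kg, $341,920.64):
Base rate for 82.56 is 0.5% + $3.74/kg.
Origin Tyrica qualifies under the Faron–Tyrica agreement and 82.56 is covered: preferential rate Free applies instead.
The additional-duty order on 82.56 targets Ulador, not Tyrica; it does not apply.
Duty = $341,920.64 × 0% = $0.00.
Line 4 (40.90, Tyrica, 125 kg, $7,006.25):
Base rate for 40.90 is 1%.
Origin Tyrica is the FTA partner but 40.90 is not on the preference list; base rate stands.
Duty = $7,006.25 × 1% = $70.06.
Total = $133,456.08 + $0.00 + $0.00 + $70.06 = $133,526.14.

$133,526.14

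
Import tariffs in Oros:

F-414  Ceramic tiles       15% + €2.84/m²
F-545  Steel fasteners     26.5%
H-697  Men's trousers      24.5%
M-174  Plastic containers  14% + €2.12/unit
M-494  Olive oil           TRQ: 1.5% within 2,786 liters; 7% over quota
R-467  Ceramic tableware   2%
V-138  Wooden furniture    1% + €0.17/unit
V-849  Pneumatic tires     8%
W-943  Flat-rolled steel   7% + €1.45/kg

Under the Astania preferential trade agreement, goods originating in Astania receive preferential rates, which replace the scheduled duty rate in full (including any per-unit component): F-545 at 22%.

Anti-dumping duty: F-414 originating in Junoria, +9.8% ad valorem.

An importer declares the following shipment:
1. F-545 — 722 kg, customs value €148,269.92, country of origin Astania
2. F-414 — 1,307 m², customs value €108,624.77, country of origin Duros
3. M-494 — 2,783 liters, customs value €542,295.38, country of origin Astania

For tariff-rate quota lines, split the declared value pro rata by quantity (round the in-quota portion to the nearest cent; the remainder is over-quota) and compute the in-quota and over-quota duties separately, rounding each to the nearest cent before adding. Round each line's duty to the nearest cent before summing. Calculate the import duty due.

Line 1 (F-545, Astania, 722 kg, €148,269.92):
Base rate for F-545 is 26.5%.
Origin Astania qualifies under the Oros–Astania agreement and F-545 is covered: preferential rate 22% applies instead.
Duty = €148,269.92 × 22% = €32,619.38.
Line 2 (F-414, Duros, 1,307 m², €108,624.77):
Base rate for F-414 is 15% + €2.84/m².
The additional-duty order on F-414 targets Junoria, not Duros; it does not apply.
Duty = €108,624.77 × 15% + 1,307 × €2.84 = €20,005.60.
Line 3 (M-494, Astania, 2,783 liters, €542,295.38):
Code M-494 is under a tariff-rate quota (threshold 2,786 liters). Quantity 2,783 liters is within the quota, so the in-quota rate 1.5% applies to the full value.
Duty = €542,295.38 × 1.5% = €8,134.43.
Total = €32,619.38 + €20,005.60 + €8,134.43 = €60,759.41.

€60,759.41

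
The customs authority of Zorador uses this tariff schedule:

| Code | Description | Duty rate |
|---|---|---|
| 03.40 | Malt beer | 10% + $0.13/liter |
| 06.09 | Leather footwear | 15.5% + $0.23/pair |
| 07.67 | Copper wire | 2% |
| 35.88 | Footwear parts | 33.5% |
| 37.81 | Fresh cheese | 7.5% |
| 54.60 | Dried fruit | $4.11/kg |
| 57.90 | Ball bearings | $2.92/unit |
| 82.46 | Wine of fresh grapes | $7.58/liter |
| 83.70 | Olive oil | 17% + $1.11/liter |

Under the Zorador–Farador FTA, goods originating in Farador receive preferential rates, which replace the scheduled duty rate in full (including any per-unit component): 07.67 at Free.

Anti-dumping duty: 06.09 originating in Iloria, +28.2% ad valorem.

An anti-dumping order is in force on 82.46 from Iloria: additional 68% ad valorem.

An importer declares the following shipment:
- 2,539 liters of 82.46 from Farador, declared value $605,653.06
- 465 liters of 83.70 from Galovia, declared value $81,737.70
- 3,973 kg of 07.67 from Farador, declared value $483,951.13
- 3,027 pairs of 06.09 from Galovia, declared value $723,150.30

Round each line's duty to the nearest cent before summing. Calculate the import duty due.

Line 1 (82.46, Farador, 2,539 liters, $605,653.06):
Base rate for 82.46 is $7.58/liter.
Origin Farador is the FTA partner but 82.46 is not on the preference list; base rate stands.
The additional-duty order on 82.46 targets Iloria, not Farador; it does not apply.
Duty = 2,539 × $7.58 = $19,245.62.
Line 2 (83.70, Galovia, 465 liters, $81,737.70):
Base rate for 83.70 is 17% + $1.11/liter.
Duty = $81,737.70 × 17% + 465 × $1.11 = $14,411.56.
Line 3 (07.67, Farador, 3,973 kg, $483,951.13):
Base rate for 07.67 is 2%.
Origin Farador qualifies under the Zorador–Farador agreement and 07.67 is covered: preferential rate Free applies instead.
Duty = $483,951.13 × 0% = $0.00.
Line 4 (06.09, Galovia, 3,027 pairs, $723,150.30):
Base rate for 06.09 is 15.5% + $0.23/pair.
The additional-duty order on 06.09 targets Iloria, not Galovia; it does not apply.
Duty = $723,150.30 × 15.5% + 3,027 × $0.23 = $112,784.51.
Total = $19,245.62 + $14,411.56 + $0.00 + $112,784.51 = $146,441.69.

$146,441.69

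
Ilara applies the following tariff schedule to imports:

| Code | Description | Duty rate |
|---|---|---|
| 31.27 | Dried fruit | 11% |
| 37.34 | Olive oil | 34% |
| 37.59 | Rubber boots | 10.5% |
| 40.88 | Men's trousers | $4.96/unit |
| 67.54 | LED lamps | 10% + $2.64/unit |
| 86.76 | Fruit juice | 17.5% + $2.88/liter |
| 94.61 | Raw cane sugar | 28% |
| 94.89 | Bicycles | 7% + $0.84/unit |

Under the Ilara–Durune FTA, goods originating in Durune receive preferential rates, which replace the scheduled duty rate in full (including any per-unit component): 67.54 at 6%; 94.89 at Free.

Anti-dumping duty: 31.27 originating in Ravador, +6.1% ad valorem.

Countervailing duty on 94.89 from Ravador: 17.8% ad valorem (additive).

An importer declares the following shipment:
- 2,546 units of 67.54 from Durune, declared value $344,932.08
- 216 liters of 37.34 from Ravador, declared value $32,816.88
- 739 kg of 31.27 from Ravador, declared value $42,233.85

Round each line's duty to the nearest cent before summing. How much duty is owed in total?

Line 1 (67.54, Durune, 2,546 units, $344,932.08):
Base rate for 67.54 is 10% + $2.64/unit.
Origin Durune qualifies under the Ilara–Durune agreement and 67.54 is covered: preferential rate 6% applies instead.
Duty = $344,932.08 × 6% = $20,695.92.
Line 2 (37.34, Ravador, 216 liters, $32,816.88):
Base rate for 37.34 is 34%.
Duty = $32,816.88 × 34% = $11,157.74.
Line 3 (31.27, Ravador, 739 kg, $42,233.85):
Base rate for 31.27 is 11%.
Additional duty on 31.27 from Ravador: +6.1%. Applied ad valorem rate: 11% + 6.1% = 17.1%.
Duty = $42,233.85 × 17.1% = $7,221.99.
Total = $20,695.92 + $11,157.74 + $7,221.99 = $39,075.65.

$39,075.65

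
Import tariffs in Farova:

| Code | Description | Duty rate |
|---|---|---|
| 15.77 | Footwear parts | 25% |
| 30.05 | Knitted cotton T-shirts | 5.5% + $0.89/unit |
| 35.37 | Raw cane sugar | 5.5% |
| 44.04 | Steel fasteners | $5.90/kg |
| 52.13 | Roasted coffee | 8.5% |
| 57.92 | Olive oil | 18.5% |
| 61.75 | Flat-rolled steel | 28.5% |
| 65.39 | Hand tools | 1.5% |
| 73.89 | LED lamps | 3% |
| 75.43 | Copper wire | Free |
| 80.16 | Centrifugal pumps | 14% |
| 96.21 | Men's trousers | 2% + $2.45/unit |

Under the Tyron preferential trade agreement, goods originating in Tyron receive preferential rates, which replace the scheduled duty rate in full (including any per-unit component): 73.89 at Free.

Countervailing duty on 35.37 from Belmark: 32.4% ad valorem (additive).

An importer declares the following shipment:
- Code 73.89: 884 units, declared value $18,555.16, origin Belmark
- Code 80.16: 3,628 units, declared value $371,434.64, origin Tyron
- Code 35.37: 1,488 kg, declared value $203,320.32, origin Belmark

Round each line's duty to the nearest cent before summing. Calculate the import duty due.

Line 1 (73.89, Belmark, 884 units, $18,555.16):
Base rate for 73.89 is 3%.
73.89 has an FTA preferential rate, but origin Belmark is not Tyron; base rate stands.
Duty = $18,555.16 × 3% = $556.65.
Line 2 (80.16, Tyron, 3,628 units, $371,434.64):
Base rate for 80.16 is 14%.
Origin Tyron is the FTA partner but 80.16 is not on the preference list; base rate stands.
Duty = $371,434.64 × 14% = $52,000.85.
Line 3 (35.37, Belmark, 1,488 kg, $203,320.32):
Base rate for 35.37 is 5.5%.
Additional duty on 35.37 from Belmark: +32.4%. Applied ad valorem rate: 5.5% + 32.4% = 37.9%.
Duty = $203,320.32 × 37.9% = $77,058.40.
Total = $556.65 + $52,000.85 + $77,058.40 = $129,615.90.

$129,615.90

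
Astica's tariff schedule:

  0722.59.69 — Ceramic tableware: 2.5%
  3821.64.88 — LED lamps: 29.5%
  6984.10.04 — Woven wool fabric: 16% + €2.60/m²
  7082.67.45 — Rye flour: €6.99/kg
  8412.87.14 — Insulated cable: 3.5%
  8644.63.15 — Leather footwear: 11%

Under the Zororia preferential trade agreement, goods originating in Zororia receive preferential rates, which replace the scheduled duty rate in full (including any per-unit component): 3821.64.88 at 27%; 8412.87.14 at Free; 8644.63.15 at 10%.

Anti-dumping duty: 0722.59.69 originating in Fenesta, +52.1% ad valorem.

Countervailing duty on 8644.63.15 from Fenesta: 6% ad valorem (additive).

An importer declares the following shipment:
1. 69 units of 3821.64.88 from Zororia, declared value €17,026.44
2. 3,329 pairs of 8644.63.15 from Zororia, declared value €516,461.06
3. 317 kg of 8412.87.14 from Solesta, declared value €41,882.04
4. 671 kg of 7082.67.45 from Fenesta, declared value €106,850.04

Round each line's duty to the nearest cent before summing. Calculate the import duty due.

Line 1 (3821.64.88, Zororia, 69 units, €17,026.44):
Base rate for 3821.64.88 is 29.5%.
Origin Zororia qualifies under the Astica–Zororia agreement and 3821.64.88 is covered: preferential rate 27% applies instead.
Duty = €17,026.44 × 27% = €4,597.14.
Line 2 (8644.63.15, Zororia, 3,329 pairs, €516,461.06):
Base rate for 8644.63.15 is 11%.
Origin Zororia qualifies under the Astica–Zororia agreement and 8644.63.15 is covered: preferential rate 10% applies instead.
The additional-duty order on 8644.63.15 targets Fenesta, not Zororia; it does not apply.
Duty = €516,461.06 × 10% = €51,646.11.
Line 3 (8412.87.14, Solesta, 317 kg, €41,882.04):
Base rate for 8412.87.14 is 3.5%.
8412.87.14 has an FTA preferential rate, but origin Solesta is not Zororia; base rate stands.
Duty = €41,882.04 × 3.5% = €1,465.87.
Line 4 (7082.67.45, Fenesta, 671 kg, €106,850.04):
Base rate for 7082.67.45 is €6.99/kg.
Duty = 671 × €6.99 = €4,690.29.
Total = €4,597.14 + €51,646.11 + €1,465.87 + €4,690.29 = €62,399.41.

€62,399.41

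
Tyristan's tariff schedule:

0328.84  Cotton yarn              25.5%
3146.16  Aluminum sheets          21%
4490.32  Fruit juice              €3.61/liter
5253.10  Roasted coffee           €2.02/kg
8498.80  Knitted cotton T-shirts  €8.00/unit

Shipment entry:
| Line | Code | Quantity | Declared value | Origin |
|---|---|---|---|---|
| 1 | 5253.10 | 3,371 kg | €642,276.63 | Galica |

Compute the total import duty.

€6,809.42

Line 1 (5253.10, Galica, 3,371 kg, €642,276.63):
Base rate for 5253.10 is €2.02/kg.
Duty = 3,371 × €2.02 = €6,809.42.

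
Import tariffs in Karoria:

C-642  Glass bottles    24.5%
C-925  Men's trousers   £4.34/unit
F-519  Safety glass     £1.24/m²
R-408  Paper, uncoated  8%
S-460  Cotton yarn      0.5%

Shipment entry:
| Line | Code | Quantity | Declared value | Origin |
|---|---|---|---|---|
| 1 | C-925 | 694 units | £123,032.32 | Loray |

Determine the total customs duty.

Line 1 (C-925, Loray, 694 units, £123,032.32):
Base rate for C-925 is £4.34/unit.
Duty = 694 × £4.34 = £3,011.96.

£3,011.96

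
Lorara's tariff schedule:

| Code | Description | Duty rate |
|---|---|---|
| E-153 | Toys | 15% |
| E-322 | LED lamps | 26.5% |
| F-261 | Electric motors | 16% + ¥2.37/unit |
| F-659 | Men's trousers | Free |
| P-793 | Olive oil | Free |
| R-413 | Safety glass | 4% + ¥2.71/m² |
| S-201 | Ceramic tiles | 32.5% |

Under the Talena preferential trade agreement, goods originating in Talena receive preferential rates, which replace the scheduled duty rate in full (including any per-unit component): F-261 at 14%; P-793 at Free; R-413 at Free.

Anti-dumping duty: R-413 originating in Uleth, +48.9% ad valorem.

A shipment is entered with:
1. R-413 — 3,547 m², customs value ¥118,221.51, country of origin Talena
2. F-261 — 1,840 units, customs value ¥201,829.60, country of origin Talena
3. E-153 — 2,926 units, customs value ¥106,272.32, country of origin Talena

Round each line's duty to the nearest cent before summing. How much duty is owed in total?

¥44,196.99

Line 1 (R-413, Talena, 3,547 m², ¥118,221.51):
Base rate for R-413 is 4% + ¥2.71/m².
Origin Talena qualifies under the Lorara–Talena agreement and R-413 is covered: preferential rate Free applies instead.
The additional-duty order on R-413 targets Uleth, not Talena; it does not apply.
Duty = ¥118,221.51 × 0% = ¥0.00.
Line 2 (F-261, Talena, 1,840 units, ¥201,829.60):
Base rate for F-261 is 16% + ¥2.37/unit.
Origin Talena qualifies under the Lorara–Talena agreement and F-261 is covered: preferential rate 14% applies instead.
Duty = ¥201,829.60 × 14% = ¥28,256.14.
Line 3 (E-153, Talena, 2,926 units, ¥106,272.32):
Base rate for E-153 is 15%.
Origin Talena is the FTA partner but E-153 is not on the preference list; base rate stands.
Duty = ¥106,272.32 × 15% = ¥15,940.85.
Total = ¥0.00 + ¥28,256.14 + ¥15,940.85 = ¥44,196.99.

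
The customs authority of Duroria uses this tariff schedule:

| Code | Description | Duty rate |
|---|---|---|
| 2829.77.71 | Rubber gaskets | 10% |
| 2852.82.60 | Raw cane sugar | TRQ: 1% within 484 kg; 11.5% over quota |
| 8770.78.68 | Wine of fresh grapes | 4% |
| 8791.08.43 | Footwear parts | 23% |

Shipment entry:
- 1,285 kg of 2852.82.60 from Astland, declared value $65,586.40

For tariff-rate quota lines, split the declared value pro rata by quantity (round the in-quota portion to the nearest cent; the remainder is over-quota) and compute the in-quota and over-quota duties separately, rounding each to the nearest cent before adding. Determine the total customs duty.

Line 1 (2852.82.60, Astland, 1,285 kg, $65,586.40):
Code 2852.82.60 is under a tariff-rate quota (threshold 484 kg). In-quota: 484 kg at 1%; over-quota: 801 kg at 11.5%.
Pro-rata value split: in-quota = $65,586.40 × 484/1,285 = $24,703.36; over-quota = $65,586.40 − $24,703.36 = $40,883.04.
In-quota duty = $24,703.36 × 1% = $247.03. Over-quota duty = $40,883.04 × 11.5% = $4,701.55.
Line duty = $247.03 + $4,701.55 = $4,948.58.

$4,948.58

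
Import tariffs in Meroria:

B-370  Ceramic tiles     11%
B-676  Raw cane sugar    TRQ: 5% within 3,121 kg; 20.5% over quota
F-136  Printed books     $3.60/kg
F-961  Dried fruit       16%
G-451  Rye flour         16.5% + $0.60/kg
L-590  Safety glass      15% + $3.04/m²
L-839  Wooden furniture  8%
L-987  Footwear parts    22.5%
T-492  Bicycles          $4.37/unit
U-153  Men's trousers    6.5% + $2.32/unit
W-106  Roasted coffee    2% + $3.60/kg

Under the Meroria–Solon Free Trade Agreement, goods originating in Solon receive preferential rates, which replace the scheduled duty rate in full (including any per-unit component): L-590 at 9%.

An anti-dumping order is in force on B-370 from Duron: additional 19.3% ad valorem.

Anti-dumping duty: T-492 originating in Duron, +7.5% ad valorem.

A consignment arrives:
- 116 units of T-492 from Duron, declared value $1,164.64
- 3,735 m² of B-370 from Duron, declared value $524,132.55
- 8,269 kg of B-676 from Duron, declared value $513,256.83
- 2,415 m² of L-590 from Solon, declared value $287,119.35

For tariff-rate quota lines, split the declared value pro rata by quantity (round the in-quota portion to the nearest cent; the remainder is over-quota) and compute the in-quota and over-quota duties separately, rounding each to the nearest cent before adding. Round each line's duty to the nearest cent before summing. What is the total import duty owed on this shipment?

Line 1 (T-492, Duron, 116 units, $1,164.64):
Base rate for T-492 is $4.37/unit.
Additional duty on T-492 from Duron: +7.5% ad valorem. Applied ad valorem rate = 7.5%.
Duty = $1,164.64 × 7.5% + 116 × $4.37 = $594.27.
Line 2 (B-370, Duron, 3,735 m², $524,132.55):
Base rate for B-370 is 11%.
Additional duty on B-370 from Duron: +19.3%. Applied ad valorem rate: 11% + 19.3% = 30.3%.
Duty = $524,132.55 × 30.3% = $158,812.16.
Line 3 (B-676, Duron, 8,269 kg, $513,256.83):
Code B-676 is under a tariff-rate quota (threshold 3,121 kg). In-quota: 3,121 kg at 5%; over-quota: 5,148 kg at 20.5%.
Pro-rata value split: in-quota = $513,256.83 × 3,121/8,269 = $193,720.47; over-quota = $513,256.83 − $193,720.47 = $319,536.36.
In-quota duty = $193,720.47 × 5% = $9,686.02. Over-quota duty = $319,536.36 × 20.5% = $65,504.95.
Line duty = $9,686.02 + $65,504.95 = $75,190.97.
Line 4 (L-590, Solon, 2,415 m², $287,119.35):
Base rate for L-590 is 15% + $3.04/m².
Origin Solon qualifies under the Meroria–Solon agreement and L-590 is covered: preferential rate 9% applies instead.
Duty = $287,119.35 × 9% = $25,840.74.
Total = $594.27 + $158,812.16 + $75,190.97 + $25,840.74 = $260,438.14.

$260,438.14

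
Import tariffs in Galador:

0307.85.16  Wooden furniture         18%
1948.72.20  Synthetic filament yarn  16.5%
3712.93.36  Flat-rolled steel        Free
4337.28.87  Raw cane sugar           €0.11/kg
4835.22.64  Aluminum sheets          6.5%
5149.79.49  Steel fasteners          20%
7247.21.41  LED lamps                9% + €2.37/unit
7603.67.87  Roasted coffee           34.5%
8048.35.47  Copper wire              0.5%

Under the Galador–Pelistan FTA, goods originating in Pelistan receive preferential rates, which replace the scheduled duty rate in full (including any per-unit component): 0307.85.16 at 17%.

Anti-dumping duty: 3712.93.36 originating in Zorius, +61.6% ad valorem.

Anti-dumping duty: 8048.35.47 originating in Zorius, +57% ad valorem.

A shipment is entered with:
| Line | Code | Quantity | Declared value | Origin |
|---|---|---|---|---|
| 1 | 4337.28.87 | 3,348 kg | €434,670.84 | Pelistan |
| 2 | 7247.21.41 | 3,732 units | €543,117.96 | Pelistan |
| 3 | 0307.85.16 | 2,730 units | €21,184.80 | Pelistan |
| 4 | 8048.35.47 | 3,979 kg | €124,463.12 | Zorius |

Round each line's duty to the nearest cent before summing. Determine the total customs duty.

Line 1 (4337.28.87, Pelistan, 3,348 kg, €434,670.84):
Base rate for 4337.28.87 is €0.11/kg.
Origin Pelistan is the FTA partner but 4337.28.87 is not on the preference list; base rate stands.
Duty = 3,348 × €0.11 = €368.28.
Line 2 (7247.21.41, Pelistan, 3,732 units, €543,117.96):
Base rate for 7247.21.41 is 9% + €2.37/unit.
Origin Pelistan is the FTA partner but 7247.21.41 is not on the preference list; base rate stands.
Duty = €543,117.96 × 9% + 3,732 × €2.37 = €57,725.46.
Line 3 (0307.85.16, Pelistan, 2,730 units, €21,184.80):
Base rate for 0307.85.16 is 18%.
Origin Pelistan qualifies under the Galador–Pelistan agreement and 0307.85.16 is covered: preferential rate 17% applies instead.
Duty = €21,184.80 × 17% = €3,601.42.
Line 4 (8048.35.47, Zorius, 3,979 kg, €124,463.12):
Base rate for 8048.35.47 is 0.5%.
Additional duty on 8048.35.47 from Zorius: +57%. Applied ad valorem rate: 0.5% + 57% = 57.5%.
Duty = €124,463.12 × 57.5% = €71,566.29.
Total = €368.28 + €57,725.46 + €3,601.42 + €71,566.29 = €133,261.45.

€133,261.45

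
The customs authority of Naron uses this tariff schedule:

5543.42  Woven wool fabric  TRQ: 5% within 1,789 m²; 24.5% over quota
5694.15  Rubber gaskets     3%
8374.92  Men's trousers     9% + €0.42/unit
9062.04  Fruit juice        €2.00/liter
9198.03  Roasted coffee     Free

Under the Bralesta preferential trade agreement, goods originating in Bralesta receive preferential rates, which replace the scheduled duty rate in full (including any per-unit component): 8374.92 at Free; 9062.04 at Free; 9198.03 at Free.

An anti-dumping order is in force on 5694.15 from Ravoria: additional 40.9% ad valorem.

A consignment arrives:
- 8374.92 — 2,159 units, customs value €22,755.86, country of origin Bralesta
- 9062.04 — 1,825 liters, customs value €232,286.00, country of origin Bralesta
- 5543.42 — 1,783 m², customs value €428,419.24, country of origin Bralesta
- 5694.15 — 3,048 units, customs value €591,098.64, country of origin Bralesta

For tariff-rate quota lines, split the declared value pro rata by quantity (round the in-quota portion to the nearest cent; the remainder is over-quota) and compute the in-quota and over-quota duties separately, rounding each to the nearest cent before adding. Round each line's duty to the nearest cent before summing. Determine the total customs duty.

€39,153.92

Line 1 (8374.92, Bralesta, 2,159 units, €22,755.86):
Base rate for 8374.92 is 9% + €0.42/unit.
Origin Bralesta qualifies under the Naron–Bralesta agreement and 8374.92 is covered: preferential rate Free applies instead.
Duty = €22,755.86 × 0% = €0.00.
Line 2 (9062.04, Bralesta, 1,825 liters, €232,286.00):
Base rate for 9062.04 is €2.00/liter.
Origin Bralesta qualifies under the Naron–Bralesta agreement and 9062.04 is covered: preferential rate Free applies instead.
Duty = €232,286.00 × 0% = €0.00.
Line 3 (5543.42, Bralesta, 1,783 m², €428,419.24):
Code 5543.42 is under a tariff-rate quota (threshold 1,789 m²). Quantity 1,783 m² is within the quota, so the in-quota rate 5% applies to the full value.
Duty = €428,419.24 × 5% = €21,420.96.
Line 4 (5694.15, Bralesta, 3,048 units, €591,098.64):
Base rate for 5694.15 is 3%.
Origin Bralesta is the FTA partner but 5694.15 is not on the preference list; base rate stands.
The additional-duty order on 5694.15 targets Ravoria, not Bralesta; it does not apply.
Duty = €591,098.64 × 3% = €17,732.96.
Total = €0.00 + €0.00 + €21,420.96 + €17,732.96 = €39,153.92.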